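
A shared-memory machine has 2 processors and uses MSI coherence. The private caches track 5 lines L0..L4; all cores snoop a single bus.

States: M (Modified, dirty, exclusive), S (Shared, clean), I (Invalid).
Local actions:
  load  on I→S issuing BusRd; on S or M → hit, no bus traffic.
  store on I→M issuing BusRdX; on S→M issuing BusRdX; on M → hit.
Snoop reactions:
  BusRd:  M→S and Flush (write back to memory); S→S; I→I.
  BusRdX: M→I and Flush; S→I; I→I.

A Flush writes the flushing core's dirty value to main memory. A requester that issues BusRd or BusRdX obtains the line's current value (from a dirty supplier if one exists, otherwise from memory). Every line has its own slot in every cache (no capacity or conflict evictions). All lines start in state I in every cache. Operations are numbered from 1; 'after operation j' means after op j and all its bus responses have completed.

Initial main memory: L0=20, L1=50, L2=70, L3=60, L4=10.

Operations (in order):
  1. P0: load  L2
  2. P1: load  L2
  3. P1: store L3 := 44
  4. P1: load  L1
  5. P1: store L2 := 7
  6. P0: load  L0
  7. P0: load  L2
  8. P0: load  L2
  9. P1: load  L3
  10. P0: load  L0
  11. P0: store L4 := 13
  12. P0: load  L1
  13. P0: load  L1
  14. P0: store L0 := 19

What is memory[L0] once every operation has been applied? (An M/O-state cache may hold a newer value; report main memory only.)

[1] P0: load  L2 | P0:S(70), P1:I | bus: BusRd
[2] P1: load  L2 | P0:S(70), P1:S(70) | bus: BusRd
[3] P1: store L3 := 44 | P0:I, P1:M(44) | bus: BusRdX
[4] P1: load  L1 | P0:I, P1:S(50) | bus: BusRd
[5] P1: store L2 := 7 | P0:I, P1:M(7) | bus: BusRdX
[6] P0: load  L0 | P0:S(20), P1:I | bus: BusRd
[7] P0: load  L2 | P0:S(7), P1:S(7) | bus: BusRd,Flush
[8] P0: load  L2 | P0:S(7), P1:S(7) | bus: none
[9] P1: load  L3 | P0:I, P1:M(44) | bus: none
[10] P0: load  L0 | P0:S(20), P1:I | bus: none
[11] P0: store L4 := 13 | P0:M(13), P1:I | bus: BusRdX
[12] P0: load  L1 | P0:S(50), P1:S(50) | bus: BusRd
[13] P0: load  L1 | P0:S(50), P1:S(50) | bus: none
[14] P0: store L0 := 19 | P0:M(19), P1:I | bus: BusRdX

memory[L0] = 20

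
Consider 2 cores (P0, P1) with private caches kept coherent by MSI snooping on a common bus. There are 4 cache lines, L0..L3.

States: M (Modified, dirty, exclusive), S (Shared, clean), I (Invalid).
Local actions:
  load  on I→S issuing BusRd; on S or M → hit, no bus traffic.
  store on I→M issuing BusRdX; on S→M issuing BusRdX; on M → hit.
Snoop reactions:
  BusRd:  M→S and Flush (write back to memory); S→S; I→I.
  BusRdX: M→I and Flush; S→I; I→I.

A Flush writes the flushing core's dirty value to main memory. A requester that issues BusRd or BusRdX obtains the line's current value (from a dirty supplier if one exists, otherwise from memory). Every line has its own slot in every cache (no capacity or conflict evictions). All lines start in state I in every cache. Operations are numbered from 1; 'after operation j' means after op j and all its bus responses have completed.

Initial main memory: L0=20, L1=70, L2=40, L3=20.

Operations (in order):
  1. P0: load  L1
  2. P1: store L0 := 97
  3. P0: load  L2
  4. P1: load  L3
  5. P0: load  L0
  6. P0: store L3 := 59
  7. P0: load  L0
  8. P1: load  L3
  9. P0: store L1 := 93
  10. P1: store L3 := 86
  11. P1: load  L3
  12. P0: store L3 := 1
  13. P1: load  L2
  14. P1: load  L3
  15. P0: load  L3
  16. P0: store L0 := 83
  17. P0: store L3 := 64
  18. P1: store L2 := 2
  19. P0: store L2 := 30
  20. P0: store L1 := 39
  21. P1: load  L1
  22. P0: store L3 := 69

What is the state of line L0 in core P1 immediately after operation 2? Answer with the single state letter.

state = M

[1] P0: load  L1 | P0:S(70), P1:I | bus: BusRd
[2] P1: store L0 := 97 | P0:I, P1:M(97) | bus: BusRdX
[3] P0: load  L2 | P0:S(40), P1:I | bus: BusRd
[4] P1: load  L3 | P0:I, P1:S(20) | bus: BusRd
[5] P0: load  L0 | P0:S(97), P1:S(97) | bus: BusRd,Flush
[6] P0: store L3 := 59 | P0:M(59), P1:I | bus: BusRdX
[7] P0: load  L0 | P0:S(97), P1:S(97) | bus: none
[8] P1: load  L3 | P0:S(59), P1:S(59) | bus: BusRd,Flush
[9] P0: store L1 := 93 | P0:M(93), P1:I | bus: BusRdX
[10] P1: store L3 := 86 | P0:I, P1:M(86) | bus: BusRdX
[11] P1: load  L3 | P0:I, P1:M(86) | bus: none
[12] P0: store L3 := 1 | P0:M(1), P1:I | bus: BusRdX,Flush
[13] P1: load  L2 | P0:S(40), P1:S(40) | bus: BusRd
[14] P1: load  L3 | P0:S(1), P1:S(1) | bus: BusRd,Flush
[15] P0: load  L3 | P0:S(1), P1:S(1) | bus: none
[16] P0: store L0 := 83 | P0:M(83), P1:I | bus: BusRdX
[17] P0: store L3 := 64 | P0:M(64), P1:I | bus: BusRdX
[18] P1: store L2 := 2 | P0:I, P1:M(2) | bus: BusRdX
[19] P0: store L2 := 30 | P0:M(30), P1:I | bus: BusRdX,Flush
[20] P0: store L1 := 39 | P0:M(39), P1:I | bus: none
[21] P1: load  L1 | P0:S(39), P1:S(39) | bus: BusRd,Flush
[22] P0: store L3 := 69 | P0:M(69), P1:I | bus: none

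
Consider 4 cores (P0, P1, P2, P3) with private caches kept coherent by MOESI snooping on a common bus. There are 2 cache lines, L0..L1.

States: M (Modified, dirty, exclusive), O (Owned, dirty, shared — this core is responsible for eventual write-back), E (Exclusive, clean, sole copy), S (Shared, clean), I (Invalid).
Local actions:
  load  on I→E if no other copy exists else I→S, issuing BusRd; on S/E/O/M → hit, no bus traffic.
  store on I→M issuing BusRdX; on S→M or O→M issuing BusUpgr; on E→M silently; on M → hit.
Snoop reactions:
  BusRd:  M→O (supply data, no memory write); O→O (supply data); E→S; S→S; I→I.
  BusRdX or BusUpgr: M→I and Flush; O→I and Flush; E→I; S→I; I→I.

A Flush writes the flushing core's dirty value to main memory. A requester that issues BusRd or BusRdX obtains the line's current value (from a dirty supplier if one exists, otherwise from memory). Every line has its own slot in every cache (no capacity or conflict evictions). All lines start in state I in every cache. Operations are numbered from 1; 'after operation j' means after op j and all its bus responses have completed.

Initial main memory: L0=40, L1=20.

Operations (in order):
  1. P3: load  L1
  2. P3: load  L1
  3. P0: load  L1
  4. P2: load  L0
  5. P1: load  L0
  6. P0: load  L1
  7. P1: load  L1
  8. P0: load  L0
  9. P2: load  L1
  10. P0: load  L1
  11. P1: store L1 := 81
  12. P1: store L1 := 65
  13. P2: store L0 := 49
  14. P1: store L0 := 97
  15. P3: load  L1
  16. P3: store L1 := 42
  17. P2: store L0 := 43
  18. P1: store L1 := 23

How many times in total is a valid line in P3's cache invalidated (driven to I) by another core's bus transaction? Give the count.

invalidations = 2

1. P3: load  L1  bus=[BusRd]  L1: P0=I P1=I P2=I P3=E  mem[L1]=20
2. P3: load  L1  bus=[-]  L1: P0=I P1=I P2=I P3=E  mem[L1]=20
3. P0: load  L1  bus=[BusRd]  L1: P0=S P1=I P2=I P3=S  mem[L1]=20
4. P2: load  L0  bus=[BusRd]  L0: P0=I P1=I P2=E P3=I  mem[L0]=40
5. P1: load  L0  bus=[BusRd]  L0: P0=I P1=S P2=S P3=I  mem[L0]=40
6. P0: load  L1  bus=[-]  L1: P0=S P1=I P2=I P3=S  mem[L1]=20
7. P1: load  L1  bus=[BusRd]  L1: P0=S P1=S P2=I P3=S  mem[L1]=20
8. P0: load  L0  bus=[BusRd]  L0: P0=S P1=S P2=S P3=I  mem[L0]=40
9. P2: load  L1  bus=[BusRd]  L1: P0=S P1=S P2=S P3=S  mem[L1]=20
10. P0: load  L1  bus=[-]  L1: P0=S P1=S P2=S P3=S  mem[L1]=20
11. P1: store L1 := 81  bus=[BusUpgr]  L1: P0=I P1=M P2=I P3=I  mem[L1]=20
12. P1: store L1 := 65  bus=[-]  L1: P0=I P1=M P2=I P3=I  mem[L1]=20
13. P2: store L0 := 49  bus=[BusUpgr]  L0: P0=I P1=I P2=M P3=I  mem[L0]=40
14. P1: store L0 := 97  bus=[BusRdX,Flush]  L0: P0=I P1=M P2=I P3=I  mem[L0]=49
15. P3: load  L1  bus=[BusRd]  L1: P0=I P1=O P2=I P3=S  mem[L1]=20
16. P3: store L1 := 42  bus=[BusUpgr,Flush]  L1: P0=I P1=I P2=I P3=M  mem[L1]=65
17. P2: store L0 := 43  bus=[BusRdX,Flush]  L0: P0=I P1=I P2=M P3=I  mem[L0]=97
18. P1: store L1 := 23  bus=[BusRdX,Flush]  L1: P0=I P1=M P2=I P3=I  mem[L1]=42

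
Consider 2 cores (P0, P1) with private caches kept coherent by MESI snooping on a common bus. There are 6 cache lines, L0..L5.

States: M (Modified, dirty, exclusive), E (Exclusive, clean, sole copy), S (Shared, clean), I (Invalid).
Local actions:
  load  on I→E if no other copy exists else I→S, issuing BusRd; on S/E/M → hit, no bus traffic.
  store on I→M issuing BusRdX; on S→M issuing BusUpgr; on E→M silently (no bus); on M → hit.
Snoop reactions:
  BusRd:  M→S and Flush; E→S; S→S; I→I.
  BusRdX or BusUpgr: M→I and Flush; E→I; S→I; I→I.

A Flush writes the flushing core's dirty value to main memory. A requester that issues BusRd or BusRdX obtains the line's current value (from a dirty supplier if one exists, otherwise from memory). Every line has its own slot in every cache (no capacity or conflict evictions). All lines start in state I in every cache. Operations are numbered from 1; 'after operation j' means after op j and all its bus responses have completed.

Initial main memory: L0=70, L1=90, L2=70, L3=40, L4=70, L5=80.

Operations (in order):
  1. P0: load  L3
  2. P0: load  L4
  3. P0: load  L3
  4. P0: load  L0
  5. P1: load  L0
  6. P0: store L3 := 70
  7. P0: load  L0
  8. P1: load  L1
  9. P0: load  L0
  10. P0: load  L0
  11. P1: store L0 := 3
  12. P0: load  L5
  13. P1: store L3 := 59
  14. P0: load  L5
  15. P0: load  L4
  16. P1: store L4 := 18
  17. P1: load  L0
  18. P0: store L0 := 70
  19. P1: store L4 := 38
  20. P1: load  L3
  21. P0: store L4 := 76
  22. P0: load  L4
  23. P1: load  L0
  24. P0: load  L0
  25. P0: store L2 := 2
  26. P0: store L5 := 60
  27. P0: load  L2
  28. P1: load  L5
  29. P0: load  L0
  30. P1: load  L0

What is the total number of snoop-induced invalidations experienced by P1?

step 1: P0: load  L3  ⟶  EI  (L3)  txn=BusRd  M[L3]=40
step 2: P0: load  L4  ⟶  EI  (L4)  txn=BusRd  M[L4]=70
step 3: P0: load  L3  ⟶  EI  (L3)  txn=∅  M[L3]=40
step 4: P0: load  L0  ⟶  EI  (L0)  txn=BusRd  M[L0]=70
step 5: P1: load  L0  ⟶  SS  (L0)  txn=BusRd  M[L0]=70
step 6: P0: store L3 := 70  ⟶  MI  (L3)  txn=∅  M[L3]=40
step 7: P0: load  L0  ⟶  SS  (L0)  txn=∅  M[L0]=70
step 8: P1: load  L1  ⟶  IE  (L1)  txn=BusRd  M[L1]=90
step 9: P0: load  L0  ⟶  SS  (L0)  txn=∅  M[L0]=70
step 10: P0: load  L0  ⟶  SS  (L0)  txn=∅  M[L0]=70
step 11: P1: store L0 := 3  ⟶  IM  (L0)  txn=BusUpgr  M[L0]=70
step 12: P0: load  L5  ⟶  EI  (L5)  txn=BusRd  M[L5]=80
step 13: P1: store L3 := 59  ⟶  IM  (L3)  txn=BusRdX+Flush  M[L3]=70
step 14: P0: load  L5  ⟶  EI  (L5)  txn=∅  M[L5]=80
step 15: P0: load  L4  ⟶  EI  (L4)  txn=∅  M[L4]=70
step 16: P1: store L4 := 18  ⟶  IM  (L4)  txn=BusRdX  M[L4]=70
step 17: P1: load  L0  ⟶  IM  (L0)  txn=∅  M[L0]=70
step 18: P0: store L0 := 70  ⟶  MI  (L0)  txn=BusRdX+Flush  M[L0]=3
step 19: P1: store L4 := 38  ⟶  IM  (L4)  txn=∅  M[L4]=70
step 20: P1: load  L3  ⟶  IM  (L3)  txn=∅  M[L3]=70
step 21: P0: store L4 := 76  ⟶  MI  (L4)  txn=BusRdX+Flush  M[L4]=38
step 22: P0: load  L4  ⟶  MI  (L4)  txn=∅  M[L4]=38
step 23: P1: load  L0  ⟶  SS  (L0)  txn=BusRd+Flush  M[L0]=70
step 24: P0: load  L0  ⟶  SS  (L0)  txn=∅  M[L0]=70
step 25: P0: store L2 := 2  ⟶  MI  (L2)  txn=BusRdX  M[L2]=70
step 26: P0: store L5 := 60  ⟶  MI  (L5)  txn=∅  M[L5]=80
step 27: P0: load  L2  ⟶  MI  (L2)  txn=∅  M[L2]=70
step 28: P1: load  L5  ⟶  SS  (L5)  txn=BusRd+Flush  M[L5]=60
step 29: P0: load  L0  ⟶  SS  (L0)  txn=∅  M[L0]=70
step 30: P1: load  L0  ⟶  SS  (L0)  txn=∅  M[L0]=70

invalidations = 2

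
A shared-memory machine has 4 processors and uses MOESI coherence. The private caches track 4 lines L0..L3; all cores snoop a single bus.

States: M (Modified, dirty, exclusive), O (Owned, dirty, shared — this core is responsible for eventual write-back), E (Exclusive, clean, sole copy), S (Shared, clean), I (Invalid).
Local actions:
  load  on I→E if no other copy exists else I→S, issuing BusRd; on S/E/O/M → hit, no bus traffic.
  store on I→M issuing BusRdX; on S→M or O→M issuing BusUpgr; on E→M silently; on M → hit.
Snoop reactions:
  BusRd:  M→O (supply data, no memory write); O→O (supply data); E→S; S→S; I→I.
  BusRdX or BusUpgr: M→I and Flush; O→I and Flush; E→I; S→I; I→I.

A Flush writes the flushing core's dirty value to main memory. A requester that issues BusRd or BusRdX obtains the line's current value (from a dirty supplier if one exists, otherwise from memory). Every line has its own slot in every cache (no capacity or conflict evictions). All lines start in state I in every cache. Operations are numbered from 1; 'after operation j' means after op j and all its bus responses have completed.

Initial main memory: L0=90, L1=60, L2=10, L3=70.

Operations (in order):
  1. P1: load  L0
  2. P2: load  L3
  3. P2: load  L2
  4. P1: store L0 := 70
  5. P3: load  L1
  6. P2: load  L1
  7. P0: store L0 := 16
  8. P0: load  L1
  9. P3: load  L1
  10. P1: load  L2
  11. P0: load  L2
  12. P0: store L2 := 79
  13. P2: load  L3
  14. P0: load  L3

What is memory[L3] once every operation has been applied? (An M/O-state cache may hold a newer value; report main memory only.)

  op1 P1: load  L0 → I/E/I/I on L0; bus BusRd; mem=90
  op2 P2: load  L3 → I/I/E/I on L3; bus BusRd; mem=70
  op3 P2: load  L2 → I/I/E/I on L2; bus BusRd; mem=10
  op4 P1: store L0 := 70 → I/M/I/I on L0; bus (none); mem=90
  op5 P3: load  L1 → I/I/I/E on L1; bus BusRd; mem=60
  op6 P2: load  L1 → I/I/S/S on L1; bus BusRd; mem=60
  op7 P0: store L0 := 16 → M/I/I/I on L0; bus BusRdX Flush; mem=70
  op8 P0: load  L1 → S/I/S/S on L1; bus BusRd; mem=60
  op9 P3: load  L1 → S/I/S/S on L1; bus (none); mem=60
  op10 P1: load  L2 → I/S/S/I on L2; bus BusRd; mem=10
  op11 P0: load  L2 → S/S/S/I on L2; bus BusRd; mem=10
  op12 P0: store L2 := 79 → M/I/I/I on L2; bus BusUpgr; mem=10
  op13 P2: load  L3 → I/I/E/I on L3; bus (none); mem=70
  op14 P0: load  L3 → S/I/S/I on L3; bus BusRd; mem=70

memory[L3] = 70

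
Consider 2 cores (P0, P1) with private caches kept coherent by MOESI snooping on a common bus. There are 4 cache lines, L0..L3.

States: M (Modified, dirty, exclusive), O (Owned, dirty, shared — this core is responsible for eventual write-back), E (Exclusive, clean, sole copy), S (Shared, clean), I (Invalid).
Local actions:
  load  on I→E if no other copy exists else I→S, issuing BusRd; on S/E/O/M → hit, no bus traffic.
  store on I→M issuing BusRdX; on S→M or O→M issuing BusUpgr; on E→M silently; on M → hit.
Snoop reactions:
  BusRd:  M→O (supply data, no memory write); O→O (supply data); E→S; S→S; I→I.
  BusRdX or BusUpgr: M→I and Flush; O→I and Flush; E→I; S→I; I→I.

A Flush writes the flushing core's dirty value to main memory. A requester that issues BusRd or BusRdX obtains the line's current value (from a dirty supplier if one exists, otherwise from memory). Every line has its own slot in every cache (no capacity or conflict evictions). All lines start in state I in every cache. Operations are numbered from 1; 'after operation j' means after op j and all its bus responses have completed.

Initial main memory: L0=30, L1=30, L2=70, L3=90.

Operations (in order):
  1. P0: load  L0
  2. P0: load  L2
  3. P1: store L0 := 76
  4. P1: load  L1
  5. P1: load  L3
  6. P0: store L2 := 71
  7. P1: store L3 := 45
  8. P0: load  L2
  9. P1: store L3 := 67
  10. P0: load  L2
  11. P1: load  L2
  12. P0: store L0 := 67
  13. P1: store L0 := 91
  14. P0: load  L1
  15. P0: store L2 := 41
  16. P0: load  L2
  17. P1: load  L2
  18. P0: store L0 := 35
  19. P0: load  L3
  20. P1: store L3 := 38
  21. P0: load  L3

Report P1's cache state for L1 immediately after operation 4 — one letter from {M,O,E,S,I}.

[1] P0: load  L0 | P0:E(30), P1:I | bus: BusRd
[2] P0: load  L2 | P0:E(70), P1:I | bus: BusRd
[3] P1: store L0 := 76 | P0:I, P1:M(76) | bus: BusRdX
[4] P1: load  L1 | P0:I, P1:E(30) | bus: BusRd
[5] P1: load  L3 | P0:I, P1:E(90) | bus: BusRd
[6] P0: store L2 := 71 | P0:M(71), P1:I | bus: none
[7] P1: store L3 := 45 | P0:I, P1:M(45) | bus: none
[8] P0: load  L2 | P0:M(71), P1:I | bus: none
[9] P1: store L3 := 67 | P0:I, P1:M(67) | bus: none
[10] P0: load  L2 | P0:M(71), P1:I | bus: none
[11] P1: load  L2 | P0:O(71), P1:S(71) | bus: BusRd
[12] P0: store L0 := 67 | P0:M(67), P1:I | bus: BusRdX,Flush
[13] P1: store L0 := 91 | P0:I, P1:M(91) | bus: BusRdX,Flush
[14] P0: load  L1 | P0:S(30), P1:S(30) | bus: BusRd
[15] P0: store L2 := 41 | P0:M(41), P1:I | bus: BusUpgr
[16] P0: load  L2 | P0:M(41), P1:I | bus: none
[17] P1: load  L2 | P0:O(41), P1:S(41) | bus: BusRd
[18] P0: store L0 := 35 | P0:M(35), P1:I | bus: BusRdX,Flush
[19] P0: load  L3 | P0:S(67), P1:O(67) | bus: BusRd
[20] P1: store L3 := 38 | P0:I, P1:M(38) | bus: BusUpgr
[21] P0: load  L3 | P0:S(38), P1:O(38) | bus: BusRd

state = E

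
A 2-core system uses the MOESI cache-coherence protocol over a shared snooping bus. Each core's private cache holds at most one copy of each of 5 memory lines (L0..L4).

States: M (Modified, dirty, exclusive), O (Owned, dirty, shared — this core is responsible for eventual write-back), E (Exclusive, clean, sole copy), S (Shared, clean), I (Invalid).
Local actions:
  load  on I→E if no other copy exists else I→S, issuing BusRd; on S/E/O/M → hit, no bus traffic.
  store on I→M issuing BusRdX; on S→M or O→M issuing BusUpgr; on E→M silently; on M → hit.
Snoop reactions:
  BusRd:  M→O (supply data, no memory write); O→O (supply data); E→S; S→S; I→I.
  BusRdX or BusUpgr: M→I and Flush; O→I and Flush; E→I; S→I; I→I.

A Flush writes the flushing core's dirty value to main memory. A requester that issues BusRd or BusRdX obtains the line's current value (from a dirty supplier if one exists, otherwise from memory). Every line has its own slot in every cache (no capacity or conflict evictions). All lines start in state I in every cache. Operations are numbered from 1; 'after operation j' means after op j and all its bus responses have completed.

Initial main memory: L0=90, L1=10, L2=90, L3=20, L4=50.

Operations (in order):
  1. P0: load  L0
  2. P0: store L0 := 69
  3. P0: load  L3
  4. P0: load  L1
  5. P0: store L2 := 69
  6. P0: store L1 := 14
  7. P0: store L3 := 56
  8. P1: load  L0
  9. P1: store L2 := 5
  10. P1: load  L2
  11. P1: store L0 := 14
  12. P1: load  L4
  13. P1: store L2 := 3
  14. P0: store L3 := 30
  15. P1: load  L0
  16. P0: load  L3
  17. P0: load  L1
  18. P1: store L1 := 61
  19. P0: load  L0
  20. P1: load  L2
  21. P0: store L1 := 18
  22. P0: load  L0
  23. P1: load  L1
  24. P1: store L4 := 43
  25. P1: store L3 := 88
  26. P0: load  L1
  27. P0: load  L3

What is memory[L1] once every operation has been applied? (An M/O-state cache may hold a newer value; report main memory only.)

[1] P0: load  L0 | P0:E(90), P1:I | bus: BusRd
[2] P0: store L0 := 69 | P0:M(69), P1:I | bus: none
[3] P0: load  L3 | P0:E(20), P1:I | bus: BusRd
[4] P0: load  L1 | P0:E(10), P1:I | bus: BusRd
[5] P0: store L2 := 69 | P0:M(69), P1:I | bus: BusRdX
[6] P0: store L1 := 14 | P0:M(14), P1:I | bus: none
[7] P0: store L3 := 56 | P0:M(56), P1:I | bus: none
[8] P1: load  L0 | P0:O(69), P1:S(69) | bus: BusRd
[9] P1: store L2 := 5 | P0:I, P1:M(5) | bus: BusRdX,Flush
[10] P1: load  L2 | P0:I, P1:M(5) | bus: none
[11] P1: store L0 := 14 | P0:I, P1:M(14) | bus: BusUpgr,Flush
[12] P1: load  L4 | P0:I, P1:E(50) | bus: BusRd
[13] P1: store L2 := 3 | P0:I, P1:M(3) | bus: none
[14] P0: store L3 := 30 | P0:M(30), P1:I | bus: none
[15] P1: load  L0 | P0:I, P1:M(14) | bus: none
[16] P0: load  L3 | P0:M(30), P1:I | bus: none
[17] P0: load  L1 | P0:M(14), P1:I | bus: none
[18] P1: store L1 := 61 | P0:I, P1:M(61) | bus: BusRdX,Flush
[19] P0: load  L0 | P0:S(14), P1:O(14) | bus: BusRd
[20] P1: load  L2 | P0:I, P1:M(3) | bus: none
[21] P0: store L1 := 18 | P0:M(18), P1:I | bus: BusRdX,Flush
[22] P0: load  L0 | P0:S(14), P1:O(14) | bus: none
[23] P1: load  L1 | P0:O(18), P1:S(18) | bus: BusRd
[24] P1: store L4 := 43 | P0:I, P1:M(43) | bus: none
[25] P1: store L3 := 88 | P0:I, P1:M(88) | bus: BusRdX,Flush
[26] P0: load  L1 | P0:O(18), P1:S(18) | bus: none
[27] P0: load  L3 | P0:S(88), P1:O(88) | bus: BusRd

memory[L1] = 61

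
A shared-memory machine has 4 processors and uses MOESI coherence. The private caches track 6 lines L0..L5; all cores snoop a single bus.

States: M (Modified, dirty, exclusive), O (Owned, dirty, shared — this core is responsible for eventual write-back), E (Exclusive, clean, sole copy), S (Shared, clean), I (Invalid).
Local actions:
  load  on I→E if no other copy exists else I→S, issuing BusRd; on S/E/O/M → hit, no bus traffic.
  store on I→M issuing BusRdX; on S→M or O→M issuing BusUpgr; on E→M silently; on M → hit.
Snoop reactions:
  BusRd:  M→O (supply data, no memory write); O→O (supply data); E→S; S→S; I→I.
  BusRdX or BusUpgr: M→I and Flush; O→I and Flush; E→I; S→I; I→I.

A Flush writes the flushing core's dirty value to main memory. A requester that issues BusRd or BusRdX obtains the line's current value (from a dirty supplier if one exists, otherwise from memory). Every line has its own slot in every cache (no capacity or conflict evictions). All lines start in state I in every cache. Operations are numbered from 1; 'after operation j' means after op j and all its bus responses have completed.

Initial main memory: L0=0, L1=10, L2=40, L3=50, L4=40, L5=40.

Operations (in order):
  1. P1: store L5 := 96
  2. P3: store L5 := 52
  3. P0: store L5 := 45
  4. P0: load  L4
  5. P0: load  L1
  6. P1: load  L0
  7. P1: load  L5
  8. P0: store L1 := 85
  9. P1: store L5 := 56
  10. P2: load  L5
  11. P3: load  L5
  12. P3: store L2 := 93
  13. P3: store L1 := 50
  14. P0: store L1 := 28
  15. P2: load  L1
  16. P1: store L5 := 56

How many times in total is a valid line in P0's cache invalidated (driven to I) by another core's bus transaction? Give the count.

invalidations = 2

step 1: P1: store L5 := 96  ⟶  IMII  (L5)  txn=BusRdX  M[L5]=40
step 2: P3: store L5 := 52  ⟶  IIIM  (L5)  txn=BusRdX+Flush  M[L5]=96
step 3: P0: store L5 := 45  ⟶  MIII  (L5)  txn=BusRdX+Flush  M[L5]=52
step 4: P0: load  L4  ⟶  EIII  (L4)  txn=BusRd  M[L4]=40
step 5: P0: load  L1  ⟶  EIII  (L1)  txn=BusRd  M[L1]=10
step 6: P1: load  L0  ⟶  IEII  (L0)  txn=BusRd  M[L0]=0
step 7: P1: load  L5  ⟶  OSII  (L5)  txn=BusRd  M[L5]=52
step 8: P0: store L1 := 85  ⟶  MIII  (L1)  txn=∅  M[L1]=10
step 9: P1: store L5 := 56  ⟶  IMII  (L5)  txn=BusUpgr+Flush  M[L5]=45
step 10: P2: load  L5  ⟶  IOSI  (L5)  txn=BusRd  M[L5]=45
step 11: P3: load  L5  ⟶  IOSS  (L5)  txn=BusRd  M[L5]=45
step 12: P3: store L2 := 93  ⟶  IIIM  (L2)  txn=BusRdX  M[L2]=40
step 13: P3: store L1 := 50  ⟶  IIIM  (L1)  txn=BusRdX+Flush  M[L1]=85
step 14: P0: store L1 := 28  ⟶  MIII  (L1)  txn=BusRdX+Flush  M[L1]=50
step 15: P2: load  L1  ⟶  OISI  (L1)  txn=BusRd  M[L1]=50
step 16: P1: store L5 := 56  ⟶  IMII  (L5)  txn=BusUpgr  M[L5]=45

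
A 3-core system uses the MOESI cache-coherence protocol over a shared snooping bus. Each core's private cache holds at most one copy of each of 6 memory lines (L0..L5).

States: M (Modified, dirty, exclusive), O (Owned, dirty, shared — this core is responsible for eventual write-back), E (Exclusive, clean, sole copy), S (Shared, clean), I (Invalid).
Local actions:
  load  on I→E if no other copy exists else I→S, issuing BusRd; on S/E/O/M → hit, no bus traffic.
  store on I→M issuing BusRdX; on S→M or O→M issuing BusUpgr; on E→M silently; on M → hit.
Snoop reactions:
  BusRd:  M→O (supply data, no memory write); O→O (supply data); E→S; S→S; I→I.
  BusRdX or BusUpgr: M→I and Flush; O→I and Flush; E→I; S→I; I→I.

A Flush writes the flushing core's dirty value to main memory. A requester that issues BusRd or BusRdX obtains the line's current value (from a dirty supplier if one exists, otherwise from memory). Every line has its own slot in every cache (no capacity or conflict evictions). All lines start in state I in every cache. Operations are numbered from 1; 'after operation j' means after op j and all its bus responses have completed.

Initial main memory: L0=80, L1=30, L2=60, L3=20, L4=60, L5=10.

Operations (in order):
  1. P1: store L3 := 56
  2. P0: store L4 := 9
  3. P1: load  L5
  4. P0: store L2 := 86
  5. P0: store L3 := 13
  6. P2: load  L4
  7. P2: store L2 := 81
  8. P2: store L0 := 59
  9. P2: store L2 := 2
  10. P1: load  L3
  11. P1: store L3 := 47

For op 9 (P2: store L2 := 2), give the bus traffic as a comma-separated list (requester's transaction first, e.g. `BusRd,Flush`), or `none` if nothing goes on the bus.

step 1: P1: store L3 := 56  ⟶  IMI  (L3)  txn=BusRdX  M[L3]=20
step 2: P0: store L4 := 9  ⟶  MII  (L4)  txn=BusRdX  M[L4]=60
step 3: P1: load  L5  ⟶  IEI  (L5)  txn=BusRd  M[L5]=10
step 4: P0: store L2 := 86  ⟶  MII  (L2)  txn=BusRdX  M[L2]=60
step 5: P0: store L3 := 13  ⟶  MII  (L3)  txn=BusRdX+Flush  M[L3]=56
step 6: P2: load  L4  ⟶  OIS  (L4)  txn=BusRd  M[L4]=60
step 7: P2: store L2 := 81  ⟶  IIM  (L2)  txn=BusRdX+Flush  M[L2]=86
step 8: P2: store L0 := 59  ⟶  IIM  (L0)  txn=BusRdX  M[L0]=80
step 9: P2: store L2 := 2  ⟶  IIM  (L2)  txn=∅  M[L2]=86
step 10: P1: load  L3  ⟶  OSI  (L3)  txn=BusRd  M[L3]=56
step 11: P1: store L3 := 47  ⟶  IMI  (L3)  txn=BusUpgr+Flush  M[L3]=13

bus = none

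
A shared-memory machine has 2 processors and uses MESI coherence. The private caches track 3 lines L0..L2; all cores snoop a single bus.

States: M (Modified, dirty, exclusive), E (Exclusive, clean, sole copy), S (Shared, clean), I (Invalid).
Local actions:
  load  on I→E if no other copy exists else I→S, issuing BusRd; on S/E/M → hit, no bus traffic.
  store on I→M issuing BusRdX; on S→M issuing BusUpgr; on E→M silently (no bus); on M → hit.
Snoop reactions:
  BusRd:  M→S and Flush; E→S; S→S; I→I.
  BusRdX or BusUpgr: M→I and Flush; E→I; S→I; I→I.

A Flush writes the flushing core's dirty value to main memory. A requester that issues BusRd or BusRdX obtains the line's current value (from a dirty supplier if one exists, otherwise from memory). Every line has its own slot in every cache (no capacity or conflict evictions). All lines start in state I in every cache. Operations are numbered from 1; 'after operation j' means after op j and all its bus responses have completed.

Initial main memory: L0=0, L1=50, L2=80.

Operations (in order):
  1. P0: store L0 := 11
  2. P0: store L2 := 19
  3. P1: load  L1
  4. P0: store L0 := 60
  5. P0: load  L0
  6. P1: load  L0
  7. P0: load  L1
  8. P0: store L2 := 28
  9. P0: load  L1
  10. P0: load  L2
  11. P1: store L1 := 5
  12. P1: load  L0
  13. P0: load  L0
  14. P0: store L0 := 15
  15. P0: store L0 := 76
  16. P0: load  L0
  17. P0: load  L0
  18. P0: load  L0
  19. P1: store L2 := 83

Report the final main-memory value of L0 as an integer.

[1] P0: store L0 := 11 | P0:M(11), P1:I | bus: BusRdX
[2] P0: store L2 := 19 | P0:M(19), P1:I | bus: BusRdX
[3] P1: load  L1 | P0:I, P1:E(50) | bus: BusRd
[4] P0: store L0 := 60 | P0:M(60), P1:I | bus: none
[5] P0: load  L0 | P0:M(60), P1:I | bus: none
[6] P1: load  L0 | P0:S(60), P1:S(60) | bus: BusRd,Flush
[7] P0: load  L1 | P0:S(50), P1:S(50) | bus: BusRd
[8] P0: store L2 := 28 | P0:M(28), P1:I | bus: none
[9] P0: load  L1 | P0:S(50), P1:S(50) | bus: none
[10] P0: load  L2 | P0:M(28), P1:I | bus: none
[11] P1: store L1 := 5 | P0:I, P1:M(5) | bus: BusUpgr
[12] P1: load  L0 | P0:S(60), P1:S(60) | bus: none
[13] P0: load  L0 | P0:S(60), P1:S(60) | bus: none
[14] P0: store L0 := 15 | P0:M(15), P1:I | bus: BusUpgr
[15] P0: store L0 := 76 | P0:M(76), P1:I | bus: none
[16] P0: load  L0 | P0:M(76), P1:I | bus: none
[17] P0: load  L0 | P0:M(76), P1:I | bus: none
[18] P0: load  L0 | P0:M(76), P1:I | bus: none
[19] P1: store L2 := 83 | P0:I, P1:M(83) | bus: BusRdX,Flush

memory[L0] = 60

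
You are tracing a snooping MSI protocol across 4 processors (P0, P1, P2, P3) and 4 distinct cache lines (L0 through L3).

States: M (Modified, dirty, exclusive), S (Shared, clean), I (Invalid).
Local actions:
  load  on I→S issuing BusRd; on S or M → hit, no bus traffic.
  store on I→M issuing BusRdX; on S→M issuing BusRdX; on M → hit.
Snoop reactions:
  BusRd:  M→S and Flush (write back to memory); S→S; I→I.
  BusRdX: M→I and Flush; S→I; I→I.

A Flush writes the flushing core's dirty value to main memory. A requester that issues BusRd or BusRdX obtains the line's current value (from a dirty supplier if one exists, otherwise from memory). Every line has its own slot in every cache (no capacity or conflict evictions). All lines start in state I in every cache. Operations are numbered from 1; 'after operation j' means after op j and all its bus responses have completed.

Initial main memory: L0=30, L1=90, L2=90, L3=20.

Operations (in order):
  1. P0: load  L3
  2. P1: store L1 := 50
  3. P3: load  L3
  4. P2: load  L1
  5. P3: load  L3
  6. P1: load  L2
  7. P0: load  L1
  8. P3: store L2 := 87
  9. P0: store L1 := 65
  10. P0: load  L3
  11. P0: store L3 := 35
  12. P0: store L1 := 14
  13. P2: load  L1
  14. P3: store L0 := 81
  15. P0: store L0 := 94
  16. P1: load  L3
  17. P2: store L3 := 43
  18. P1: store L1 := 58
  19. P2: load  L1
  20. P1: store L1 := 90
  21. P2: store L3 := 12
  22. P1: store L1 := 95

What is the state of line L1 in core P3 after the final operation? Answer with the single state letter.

state = I

  op1 P0: load  L3 → S/I/I/I on L3; bus BusRd; mem=20
  op2 P1: store L1 := 50 → I/M/I/I on L1; bus BusRdX; mem=90
  op3 P3: load  L3 → S/I/I/S on L3; bus BusRd; mem=20
  op4 P2: load  L1 → I/S/S/I on L1; bus BusRd Flush; mem=50
  op5 P3: load  L3 → S/I/I/S on L3; bus (none); mem=20
  op6 P1: load  L2 → I/S/I/I on L2; bus BusRd; mem=90
  op7 P0: load  L1 → S/S/S/I on L1; bus BusRd; mem=50
  op8 P3: store L2 := 87 → I/I/I/M on L2; bus BusRdX; mem=90
  op9 P0: store L1 := 65 → M/I/I/I on L1; bus BusRdX; mem=50
  op10 P0: load  L3 → S/I/I/S on L3; bus (none); mem=20
  op11 P0: store L3 := 35 → M/I/I/I on L3; bus BusRdX; mem=20
  op12 P0: store L1 := 14 → M/I/I/I on L1; bus (none); mem=50
  op13 P2: load  L1 → S/I/S/I on L1; bus BusRd Flush; mem=14
  op14 P3: store L0 := 81 → I/I/I/M on L0; bus BusRdX; mem=30
  op15 P0: store L0 := 94 → M/I/I/I on L0; bus BusRdX Flush; mem=81
  op16 P1: load  L3 → S/S/I/I on L3; bus BusRd Flush; mem=35
  op17 P2: store L3 := 43 → I/I/M/I on L3; bus BusRdX; mem=35
  op18 P1: store L1 := 58 → I/M/I/I on L1; bus BusRdX; mem=14
  op19 P2: load  L1 → I/S/S/I on L1; bus BusRd Flush; mem=58
  op20 P1: store L1 := 90 → I/M/I/I on L1; bus BusRdX; mem=58
  op21 P2: store L3 := 12 → I/I/M/I on L3; bus (none); mem=35
  op22 P1: store L1 := 95 → I/M/I/I on L1; bus (none); mem=58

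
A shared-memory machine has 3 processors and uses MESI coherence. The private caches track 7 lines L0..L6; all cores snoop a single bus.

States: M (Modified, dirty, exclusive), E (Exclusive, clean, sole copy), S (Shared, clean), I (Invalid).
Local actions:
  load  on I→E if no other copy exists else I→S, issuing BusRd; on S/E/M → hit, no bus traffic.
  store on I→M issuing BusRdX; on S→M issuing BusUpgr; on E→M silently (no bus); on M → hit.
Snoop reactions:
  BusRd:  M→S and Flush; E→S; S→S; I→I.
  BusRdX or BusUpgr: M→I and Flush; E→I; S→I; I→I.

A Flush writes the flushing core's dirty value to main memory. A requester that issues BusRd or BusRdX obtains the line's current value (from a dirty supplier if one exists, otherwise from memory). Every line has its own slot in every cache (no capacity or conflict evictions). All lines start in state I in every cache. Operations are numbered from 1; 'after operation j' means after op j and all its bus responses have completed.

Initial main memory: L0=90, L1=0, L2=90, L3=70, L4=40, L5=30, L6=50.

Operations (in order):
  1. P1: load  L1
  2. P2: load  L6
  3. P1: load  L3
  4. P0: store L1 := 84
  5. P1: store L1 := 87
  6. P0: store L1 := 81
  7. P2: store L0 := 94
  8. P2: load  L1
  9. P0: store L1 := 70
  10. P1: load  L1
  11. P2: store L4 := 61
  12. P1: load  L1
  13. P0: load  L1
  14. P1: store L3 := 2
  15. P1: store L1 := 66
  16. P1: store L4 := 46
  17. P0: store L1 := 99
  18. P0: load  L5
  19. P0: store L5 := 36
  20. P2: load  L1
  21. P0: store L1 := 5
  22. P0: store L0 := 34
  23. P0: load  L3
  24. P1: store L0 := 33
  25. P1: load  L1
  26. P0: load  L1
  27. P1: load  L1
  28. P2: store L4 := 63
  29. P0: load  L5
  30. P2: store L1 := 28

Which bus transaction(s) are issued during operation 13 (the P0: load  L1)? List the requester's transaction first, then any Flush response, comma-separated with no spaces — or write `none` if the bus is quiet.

bus = none

[1] P1: load  L1 | P0:I, P1:E(0), P2:I | bus: BusRd
[2] P2: load  L6 | P0:I, P1:I, P2:E(50) | bus: BusRd
[3] P1: load  L3 | P0:I, P1:E(70), P2:I | bus: BusRd
[4] P0: store L1 := 84 | P0:M(84), P1:I, P2:I | bus: BusRdX
[5] P1: store L1 := 87 | P0:I, P1:M(87), P2:I | bus: BusRdX,Flush
[6] P0: store L1 := 81 | P0:M(81), P1:I, P2:I | bus: BusRdX,Flush
[7] P2: store L0 := 94 | P0:I, P1:I, P2:M(94) | bus: BusRdX
[8] P2: load  L1 | P0:S(81), P1:I, P2:S(81) | bus: BusRd,Flush
[9] P0: store L1 := 70 | P0:M(70), P1:I, P2:I | bus: BusUpgr
[10] P1: load  L1 | P0:S(70), P1:S(70), P2:I | bus: BusRd,Flush
[11] P2: store L4 := 61 | P0:I, P1:I, P2:M(61) | bus: BusRdX
[12] P1: load  L1 | P0:S(70), P1:S(70), P2:I | bus: none
[13] P0: load  L1 | P0:S(70), P1:S(70), P2:I | bus: none
[14] P1: store L3 := 2 | P0:I, P1:M(2), P2:I | bus: none
[15] P1: store L1 := 66 | P0:I, P1:M(66), P2:I | bus: BusUpgr
[16] P1: store L4 := 46 | P0:I, P1:M(46), P2:I | bus: BusRdX,Flush
[17] P0: store L1 := 99 | P0:M(99), P1:I, P2:I | bus: BusRdX,Flush
[18] P0: load  L5 | P0:E(30), P1:I, P2:I | bus: BusRd
[19] P0: store L5 := 36 | P0:M(36), P1:I, P2:I | bus: none
[20] P2: load  L1 | P0:S(99), P1:I, P2:S(99) | bus: BusRd,Flush
[21] P0: store L1 := 5 | P0:M(5), P1:I, P2:I | bus: BusUpgr
[22] P0: store L0 := 34 | P0:M(34), P1:I, P2:I | bus: BusRdX,Flush
[23] P0: load  L3 | P0:S(2), P1:S(2), P2:I | bus: BusRd,Flush
[24] P1: store L0 := 33 | P0:I, P1:M(33), P2:I | bus: BusRdX,Flush
[25] P1: load  L1 | P0:S(5), P1:S(5), P2:I | bus: BusRd,Flush
[26] P0: load  L1 | P0:S(5), P1:S(5), P2:I | bus: none
[27] P1: load  L1 | P0:S(5), P1:S(5), P2:I | bus: none
[28] P2: store L4 := 63 | P0:I, P1:I, P2:M(63) | bus: BusRdX,Flush
[29] P0: load  L5 | P0:M(36), P1:I, P2:I | bus: none
[30] P2: store L1 := 28 | P0:I, P1:I, P2:M(28) | bus: BusRdX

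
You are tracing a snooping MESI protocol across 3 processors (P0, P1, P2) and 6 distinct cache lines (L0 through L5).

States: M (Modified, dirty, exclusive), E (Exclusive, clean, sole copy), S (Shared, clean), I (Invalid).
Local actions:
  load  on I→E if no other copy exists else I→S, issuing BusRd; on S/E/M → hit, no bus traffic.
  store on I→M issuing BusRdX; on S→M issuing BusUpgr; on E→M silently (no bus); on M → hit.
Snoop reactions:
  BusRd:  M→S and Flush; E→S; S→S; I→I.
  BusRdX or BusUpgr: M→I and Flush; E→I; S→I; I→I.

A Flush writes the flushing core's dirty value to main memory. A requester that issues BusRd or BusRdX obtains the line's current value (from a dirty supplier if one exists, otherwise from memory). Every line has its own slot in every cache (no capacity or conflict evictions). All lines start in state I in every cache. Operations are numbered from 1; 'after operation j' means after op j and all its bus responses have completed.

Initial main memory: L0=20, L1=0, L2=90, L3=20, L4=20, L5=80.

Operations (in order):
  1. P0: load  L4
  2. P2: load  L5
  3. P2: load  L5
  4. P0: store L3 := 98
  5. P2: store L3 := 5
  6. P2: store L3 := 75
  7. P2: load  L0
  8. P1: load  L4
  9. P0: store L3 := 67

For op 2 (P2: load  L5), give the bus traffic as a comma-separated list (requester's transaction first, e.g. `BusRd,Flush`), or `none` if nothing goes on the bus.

bus = BusRd

  op1 P0: load  L4 → E/I/I on L4; bus BusRd; mem=20
  op2 P2: load  L5 → I/I/E on L5; bus BusRd; mem=80
  op3 P2: load  L5 → I/I/E on L5; bus (none); mem=80
  op4 P0: store L3 := 98 → M/I/I on L3; bus BusRdX; mem=20
  op5 P2: store L3 := 5 → I/I/M on L3; bus BusRdX Flush; mem=98
  op6 P2: store L3 := 75 → I/I/M on L3; bus (none); mem=98
  op7 P2: load  L0 → I/I/E on L0; bus BusRd; mem=20
  op8 P1: load  L4 → S/S/I on L4; bus BusRd; mem=20
  op9 P0: store L3 := 67 → M/I/I on L3; bus BusRdX Flush; mem=75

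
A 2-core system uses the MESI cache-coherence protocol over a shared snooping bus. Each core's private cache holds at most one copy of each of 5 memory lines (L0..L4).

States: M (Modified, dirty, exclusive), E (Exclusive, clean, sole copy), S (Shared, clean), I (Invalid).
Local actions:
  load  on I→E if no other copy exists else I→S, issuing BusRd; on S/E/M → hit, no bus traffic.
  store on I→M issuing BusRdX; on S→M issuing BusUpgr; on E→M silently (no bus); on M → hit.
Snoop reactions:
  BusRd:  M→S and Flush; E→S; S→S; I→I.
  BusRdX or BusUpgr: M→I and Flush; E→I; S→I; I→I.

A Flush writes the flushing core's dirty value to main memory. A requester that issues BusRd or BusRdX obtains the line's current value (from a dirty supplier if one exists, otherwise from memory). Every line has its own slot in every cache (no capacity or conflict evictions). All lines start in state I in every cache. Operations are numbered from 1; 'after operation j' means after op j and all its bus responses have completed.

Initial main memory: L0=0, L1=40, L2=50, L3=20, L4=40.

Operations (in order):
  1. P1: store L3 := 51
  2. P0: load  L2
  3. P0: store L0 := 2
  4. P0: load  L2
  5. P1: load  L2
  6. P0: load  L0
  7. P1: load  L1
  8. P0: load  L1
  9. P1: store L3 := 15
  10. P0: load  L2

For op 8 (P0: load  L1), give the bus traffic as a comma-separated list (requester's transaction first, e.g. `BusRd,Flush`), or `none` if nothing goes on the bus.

[1] P1: store L3 := 51 | P0:I, P1:M(51) | bus: BusRdX
[2] P0: load  L2 | P0:E(50), P1:I | bus: BusRd
[3] P0: store L0 := 2 | P0:M(2), P1:I | bus: BusRdX
[4] P0: load  L2 | P0:E(50), P1:I | bus: none
[5] P1: load  L2 | P0:S(50), P1:S(50) | bus: BusRd
[6] P0: load  L0 | P0:M(2), P1:I | bus: none
[7] P1: load  L1 | P0:I, P1:E(40) | bus: BusRd
[8] P0: load  L1 | P0:S(40), P1:S(40) | bus: BusRd
[9] P1: store L3 := 15 | P0:I, P1:M(15) | bus: none
[10] P0: load  L2 | P0:S(50), P1:S(50) | bus: none

bus = BusRd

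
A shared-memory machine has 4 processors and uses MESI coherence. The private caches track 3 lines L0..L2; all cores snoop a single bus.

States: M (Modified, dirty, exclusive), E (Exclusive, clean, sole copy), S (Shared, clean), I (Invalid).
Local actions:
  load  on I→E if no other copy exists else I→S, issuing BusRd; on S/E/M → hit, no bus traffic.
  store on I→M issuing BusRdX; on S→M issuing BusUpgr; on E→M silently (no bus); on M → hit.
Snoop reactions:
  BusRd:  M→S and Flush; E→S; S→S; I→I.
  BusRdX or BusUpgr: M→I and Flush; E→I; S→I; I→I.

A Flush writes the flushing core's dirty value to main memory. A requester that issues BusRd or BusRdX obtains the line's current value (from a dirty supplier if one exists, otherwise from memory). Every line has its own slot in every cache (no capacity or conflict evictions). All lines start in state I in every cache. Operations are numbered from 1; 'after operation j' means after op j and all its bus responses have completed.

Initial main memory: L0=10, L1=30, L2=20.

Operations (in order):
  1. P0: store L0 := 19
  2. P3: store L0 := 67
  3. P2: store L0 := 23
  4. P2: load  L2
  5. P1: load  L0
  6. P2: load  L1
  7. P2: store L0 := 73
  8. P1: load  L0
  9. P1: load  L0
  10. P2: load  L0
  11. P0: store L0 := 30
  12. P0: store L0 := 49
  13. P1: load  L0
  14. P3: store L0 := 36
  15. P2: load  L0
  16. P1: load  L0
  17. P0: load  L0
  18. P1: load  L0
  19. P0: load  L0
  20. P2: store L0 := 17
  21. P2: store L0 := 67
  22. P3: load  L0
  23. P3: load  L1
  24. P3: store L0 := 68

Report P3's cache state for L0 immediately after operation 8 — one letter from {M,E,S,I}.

state = I

[1] P0: store L0 := 19 | P0:M(19), P1:I, P2:I, P3:I | bus: BusRdX
[2] P3: store L0 := 67 | P0:I, P1:I, P2:I, P3:M(67) | bus: BusRdX,Flush
[3] P2: store L0 := 23 | P0:I, P1:I, P2:M(23), P3:I | bus: BusRdX,Flush
[4] P2: load  L2 | P0:I, P1:I, P2:E(20), P3:I | bus: BusRd
[5] P1: load  L0 | P0:I, P1:S(23), P2:S(23), P3:I | bus: BusRd,Flush
[6] P2: load  L1 | P0:I, P1:I, P2:E(30), P3:I | bus: BusRd
[7] P2: store L0 := 73 | P0:I, P1:I, P2:M(73), P3:I | bus: BusUpgr
[8] P1: load  L0 | P0:I, P1:S(73), P2:S(73), P3:I | bus: BusRd,Flush
[9] P1: load  L0 | P0:I, P1:S(73), P2:S(73), P3:I | bus: none
[10] P2: load  L0 | P0:I, P1:S(73), P2:S(73), P3:I | bus: none
[11] P0: store L0 := 30 | P0:M(30), P1:I, P2:I, P3:I | bus: BusRdX
[12] P0: store L0 := 49 | P0:M(49), P1:I, P2:I, P3:I | bus: none
[13] P1: load  L0 | P0:S(49), P1:S(49), P2:I, P3:I | bus: BusRd,Flush
[14] P3: store L0 := 36 | P0:I, P1:I, P2:I, P3:M(36) | bus: BusRdX
[15] P2: load  L0 | P0:I, P1:I, P2:S(36), P3:S(36) | bus: BusRd,Flush
[16] P1: load  L0 | P0:I, P1:S(36), P2:S(36), P3:S(36) | bus: BusRd
[17] P0: load  L0 | P0:S(36), P1:S(36), P2:S(36), P3:S(36) | bus: BusRd
[18] P1: load  L0 | P0:S(36), P1:S(36), P2:S(36), P3:S(36) | bus: none
[19] P0: load  L0 | P0:S(36), P1:S(36), P2:S(36), P3:S(36) | bus: none
[20] P2: store L0 := 17 | P0:I, P1:I, P2:M(17), P3:I | bus: BusUpgr
[21] P2: store L0 := 67 | P0:I, P1:I, P2:M(67), P3:I | bus: none
[22] P3: load  L0 | P0:I, P1:I, P2:S(67), P3:S(67) | bus: BusRd,Flush
[23] P3: load  L1 | P0:I, P1:I, P2:S(30), P3:S(30) | bus: BusRd
[24] P3: store L0 := 68 | P0:I, P1:I, P2:I, P3:M(68) | bus: BusUpgr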